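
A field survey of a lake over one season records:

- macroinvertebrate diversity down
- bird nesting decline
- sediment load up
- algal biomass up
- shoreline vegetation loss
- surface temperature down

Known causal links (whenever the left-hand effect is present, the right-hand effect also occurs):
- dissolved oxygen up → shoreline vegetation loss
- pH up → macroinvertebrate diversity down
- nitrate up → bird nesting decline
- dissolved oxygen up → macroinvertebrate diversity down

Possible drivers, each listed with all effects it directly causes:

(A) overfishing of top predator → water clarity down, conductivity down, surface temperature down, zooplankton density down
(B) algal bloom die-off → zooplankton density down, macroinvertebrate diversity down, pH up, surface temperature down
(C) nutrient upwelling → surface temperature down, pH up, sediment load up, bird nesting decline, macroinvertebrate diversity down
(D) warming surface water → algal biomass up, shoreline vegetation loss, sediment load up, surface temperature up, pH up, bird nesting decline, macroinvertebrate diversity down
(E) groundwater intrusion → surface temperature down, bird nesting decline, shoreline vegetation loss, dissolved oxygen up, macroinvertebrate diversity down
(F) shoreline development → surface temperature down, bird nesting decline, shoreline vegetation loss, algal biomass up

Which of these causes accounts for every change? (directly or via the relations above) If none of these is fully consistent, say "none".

none

Per-candidate check:
(A) overfishing of top predator — does not account for macroinvertebrate diversity down, bird nesting decline, sediment load up, algal biomass up, shoreline vegetation loss
(B) algal bloom die-off — does not account for bird nesting decline, sediment load up, algal biomass up, shoreline vegetation loss
(C) nutrient upwelling — does not account for algal biomass up, shoreline vegetation loss
(D) warming surface water — fails on surface temperature down (predicts surface temperature up, not surface temperature down)
(E) groundwater intrusion — does not account for sediment load up, algal biomass up
(F) shoreline development — does not account for macroinvertebrate diversity down, sediment load up
None of the listed candidates fits everything.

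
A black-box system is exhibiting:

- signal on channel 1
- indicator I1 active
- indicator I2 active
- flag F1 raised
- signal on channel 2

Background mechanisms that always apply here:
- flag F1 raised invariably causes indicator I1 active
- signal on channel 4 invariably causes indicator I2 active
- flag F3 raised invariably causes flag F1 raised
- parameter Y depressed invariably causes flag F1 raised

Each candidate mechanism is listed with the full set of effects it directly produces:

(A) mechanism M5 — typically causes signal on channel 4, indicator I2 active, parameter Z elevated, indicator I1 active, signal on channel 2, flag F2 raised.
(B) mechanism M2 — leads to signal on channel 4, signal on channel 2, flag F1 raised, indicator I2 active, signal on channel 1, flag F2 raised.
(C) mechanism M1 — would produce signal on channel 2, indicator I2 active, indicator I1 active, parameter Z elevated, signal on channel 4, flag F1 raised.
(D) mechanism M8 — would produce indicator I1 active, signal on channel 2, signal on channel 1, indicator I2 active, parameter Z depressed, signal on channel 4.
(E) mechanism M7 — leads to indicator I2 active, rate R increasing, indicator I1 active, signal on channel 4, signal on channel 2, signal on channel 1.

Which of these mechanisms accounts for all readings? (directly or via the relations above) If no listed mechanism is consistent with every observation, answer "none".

B

Checking each candidate against the observations:
(A) mechanism M5 — signal on channel 1 NO; indicator I1 active yes; indicator I2 active yes; flag F1 raised NO; signal on channel 2 yes
(B) mechanism M2 — accounts for every observation (indicator I1 active by flag F1 raised → indicator I1 active)
(C) mechanism M1 — does not account for signal on channel 1
(D) mechanism M8 — signal on channel 1 yes; indicator I1 active yes; indicator I2 active yes; flag F1 raised NO; signal on channel 2 yes
(E) mechanism M7 — does not account for flag F1 raised
Only (B) is consistent with every observation.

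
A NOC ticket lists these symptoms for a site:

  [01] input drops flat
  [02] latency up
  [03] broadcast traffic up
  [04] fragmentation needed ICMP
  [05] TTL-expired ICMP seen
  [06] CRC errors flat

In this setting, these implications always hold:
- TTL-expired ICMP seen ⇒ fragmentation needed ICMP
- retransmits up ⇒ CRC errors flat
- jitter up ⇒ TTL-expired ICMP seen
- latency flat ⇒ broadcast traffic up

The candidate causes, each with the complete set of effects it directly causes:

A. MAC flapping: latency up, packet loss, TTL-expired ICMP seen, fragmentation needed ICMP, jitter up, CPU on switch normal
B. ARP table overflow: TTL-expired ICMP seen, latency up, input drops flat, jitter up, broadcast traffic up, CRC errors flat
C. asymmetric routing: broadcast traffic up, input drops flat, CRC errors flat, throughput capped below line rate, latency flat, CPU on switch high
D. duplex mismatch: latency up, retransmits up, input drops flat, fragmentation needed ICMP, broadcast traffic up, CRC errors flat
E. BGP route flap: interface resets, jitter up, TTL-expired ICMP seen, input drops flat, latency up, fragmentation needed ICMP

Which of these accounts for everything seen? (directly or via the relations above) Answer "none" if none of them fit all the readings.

Checking each candidate against the observations:
(A) MAC flapping — does not account for input drops flat, broadcast traffic up, CRC errors flat
(B) ARP table overflow — input drops flat yes; latency up yes; broadcast traffic up yes; fragmentation needed ICMP yes (through TTL-expired ICMP seen → fragmentation needed ICMP); TTL-expired ICMP seen yes; CRC errors flat yes
(C) asymmetric routing — input drops flat yes; latency up NO; broadcast traffic up yes; fragmentation needed ICMP NO; TTL-expired ICMP seen NO; CRC errors flat yes
(D) duplex mismatch — input drops flat yes; latency up yes; broadcast traffic up yes; fragmentation needed ICMP yes; TTL-expired ICMP seen NO; CRC errors flat yes
(E) BGP route flap — input drops flat yes; latency up yes; broadcast traffic up NO; fragmentation needed ICMP yes; TTL-expired ICMP seen yes; CRC errors flat NO
Only (B) is consistent with every observation.

B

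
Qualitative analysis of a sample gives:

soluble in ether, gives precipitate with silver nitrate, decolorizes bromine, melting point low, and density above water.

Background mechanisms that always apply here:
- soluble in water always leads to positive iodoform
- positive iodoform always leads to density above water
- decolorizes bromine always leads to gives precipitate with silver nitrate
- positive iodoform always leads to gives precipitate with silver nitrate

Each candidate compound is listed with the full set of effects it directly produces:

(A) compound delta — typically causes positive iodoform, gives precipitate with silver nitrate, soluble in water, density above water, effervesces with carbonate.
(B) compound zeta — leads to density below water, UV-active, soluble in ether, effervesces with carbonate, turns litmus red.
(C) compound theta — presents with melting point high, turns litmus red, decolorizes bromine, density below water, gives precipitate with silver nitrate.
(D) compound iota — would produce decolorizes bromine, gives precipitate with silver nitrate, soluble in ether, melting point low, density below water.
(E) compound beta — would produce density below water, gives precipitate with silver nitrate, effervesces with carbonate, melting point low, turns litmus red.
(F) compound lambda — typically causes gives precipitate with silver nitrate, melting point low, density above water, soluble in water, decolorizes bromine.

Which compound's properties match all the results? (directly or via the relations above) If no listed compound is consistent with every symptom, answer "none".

For each candidate, compare predicted effects to what was observed:
(A) compound delta — soluble in ether ✗; gives precipitate with silver nitrate ✓; decolorizes bromine ✗; melting point low ✗; density above water ✓
(B) compound zeta — fails on gives precipitate with silver nitrate, decolorizes bromine, melting point low, density above water (predicts density below water, not density above water)
(C) compound theta — soluble in ether ✗; gives precipitate with silver nitrate ✓; decolorizes bromine ✓; melting point low ✗; density above water ✗
(D) compound iota — soluble in ether ✓; gives precipitate with silver nitrate ✓; decolorizes bromine ✓; melting point low ✓; density above water ✗
(E) compound beta — soluble in ether ✗; gives precipitate with silver nitrate ✓; decolorizes bromine ✗; melting point low ✓; density above water ✗
(F) compound lambda — soluble in ether ✗; gives precipitate with silver nitrate ✓; decolorizes bromine ✓; melting point low ✓; density above water ✓
No candidate is consistent with all observations.

none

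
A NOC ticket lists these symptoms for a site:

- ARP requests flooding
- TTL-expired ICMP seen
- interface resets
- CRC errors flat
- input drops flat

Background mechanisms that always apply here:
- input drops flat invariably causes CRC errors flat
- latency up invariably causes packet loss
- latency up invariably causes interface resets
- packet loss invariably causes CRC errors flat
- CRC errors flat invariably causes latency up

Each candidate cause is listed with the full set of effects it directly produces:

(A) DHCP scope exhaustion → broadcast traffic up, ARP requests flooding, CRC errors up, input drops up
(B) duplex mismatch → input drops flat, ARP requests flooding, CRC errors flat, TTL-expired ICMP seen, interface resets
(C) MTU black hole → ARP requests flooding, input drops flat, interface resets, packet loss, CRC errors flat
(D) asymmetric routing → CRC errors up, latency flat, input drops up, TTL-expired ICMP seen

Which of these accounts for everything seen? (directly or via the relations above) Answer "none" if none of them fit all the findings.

B

Per-candidate check:
(A) DHCP scope exhaustion — ARP requests flooding ✓; TTL-expired ICMP seen ✗; interface resets ✗; CRC errors flat ✗; input drops flat ✗
(B) duplex mismatch — ARP requests flooding ✓; TTL-expired ICMP seen ✓; interface resets ✓; CRC errors flat ✓; input drops flat ✓
(C) MTU black hole — ARP requests flooding ✓; TTL-expired ICMP seen ✗; interface resets ✓; CRC errors flat ✓; input drops flat ✓
(D) asymmetric routing — fails on ARP requests flooding, interface resets, CRC errors flat, input drops flat (predicts CRC errors up, not CRC errors flat; predicts input drops up, not input drops flat)
Only (B) is consistent with every observation.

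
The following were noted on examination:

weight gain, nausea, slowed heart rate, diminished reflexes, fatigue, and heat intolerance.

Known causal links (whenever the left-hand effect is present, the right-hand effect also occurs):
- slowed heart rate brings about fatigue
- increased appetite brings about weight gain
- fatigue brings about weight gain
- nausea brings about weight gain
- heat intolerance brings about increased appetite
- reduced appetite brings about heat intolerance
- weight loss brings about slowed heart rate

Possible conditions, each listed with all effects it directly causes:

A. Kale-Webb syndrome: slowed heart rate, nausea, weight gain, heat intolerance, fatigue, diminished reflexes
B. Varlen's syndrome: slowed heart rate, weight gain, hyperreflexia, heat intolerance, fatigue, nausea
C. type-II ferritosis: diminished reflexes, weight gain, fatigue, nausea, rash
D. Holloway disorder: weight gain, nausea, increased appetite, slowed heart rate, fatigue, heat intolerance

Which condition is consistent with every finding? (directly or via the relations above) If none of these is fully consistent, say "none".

Testing each hypothesis:
(A) Kale-Webb syndrome — accounts for every observation
(B) Varlen's syndrome — weight gain +; nausea +; slowed heart rate +; diminished reflexes -; fatigue +; heat intolerance +
(C) type-II ferritosis — does not account for slowed heart rate, heat intolerance
(D) Holloway disorder — weight gain +; nausea +; slowed heart rate +; diminished reflexes -; fatigue +; heat intolerance +
Only (A) is consistent with every observation.

A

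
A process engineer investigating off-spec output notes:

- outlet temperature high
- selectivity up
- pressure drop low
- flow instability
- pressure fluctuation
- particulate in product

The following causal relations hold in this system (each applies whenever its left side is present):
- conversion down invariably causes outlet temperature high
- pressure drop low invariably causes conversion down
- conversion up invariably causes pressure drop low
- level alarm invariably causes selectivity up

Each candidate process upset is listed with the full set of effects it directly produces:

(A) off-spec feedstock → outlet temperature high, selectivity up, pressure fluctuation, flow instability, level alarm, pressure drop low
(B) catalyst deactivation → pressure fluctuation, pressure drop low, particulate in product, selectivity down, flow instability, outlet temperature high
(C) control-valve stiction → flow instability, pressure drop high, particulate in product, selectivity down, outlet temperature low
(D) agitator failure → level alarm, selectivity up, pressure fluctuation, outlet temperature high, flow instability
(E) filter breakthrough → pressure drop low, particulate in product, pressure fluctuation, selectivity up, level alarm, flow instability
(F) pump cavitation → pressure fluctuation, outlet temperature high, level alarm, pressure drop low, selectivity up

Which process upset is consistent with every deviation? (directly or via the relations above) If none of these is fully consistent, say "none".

Testing each hypothesis:
(A) off-spec feedstock — outlet temperature high ✓; selectivity up ✓; pressure drop low ✓; flow instability ✓; pressure fluctuation ✓; particulate in product ✗
(B) catalyst deactivation — outlet temperature high ✓; selectivity up ✗; pressure drop low ✓; flow instability ✓; pressure fluctuation ✓; particulate in product ✓
(C) control-valve stiction — outlet temperature high ✗; selectivity up ✗; pressure drop low ✗; flow instability ✓; pressure fluctuation ✗; particulate in product ✓
(D) agitator failure — does not account for pressure drop low, particulate in product
(E) filter breakthrough — outlet temperature high ✓ (by pressure drop low → conversion down → outlet temperature high); selectivity up ✓; pressure drop low ✓; flow instability ✓; pressure fluctuation ✓; particulate in product ✓
(F) pump cavitation — does not account for flow instability, particulate in product
(E) is the only candidate with no mismatches.

E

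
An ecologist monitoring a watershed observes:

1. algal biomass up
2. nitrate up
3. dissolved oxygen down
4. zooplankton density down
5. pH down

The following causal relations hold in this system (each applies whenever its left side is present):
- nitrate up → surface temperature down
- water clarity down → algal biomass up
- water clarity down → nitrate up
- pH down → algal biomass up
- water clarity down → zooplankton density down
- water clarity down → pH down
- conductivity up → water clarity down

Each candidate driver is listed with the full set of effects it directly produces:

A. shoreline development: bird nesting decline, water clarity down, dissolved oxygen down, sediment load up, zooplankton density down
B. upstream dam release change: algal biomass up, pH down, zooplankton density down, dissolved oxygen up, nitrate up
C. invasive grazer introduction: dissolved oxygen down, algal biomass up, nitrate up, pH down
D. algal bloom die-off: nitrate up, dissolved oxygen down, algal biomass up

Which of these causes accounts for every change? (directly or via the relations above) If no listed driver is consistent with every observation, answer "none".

A

Testing each hypothesis:
(A) shoreline development — accounts for every observation (algal biomass up via water clarity down → algal biomass up)
(B) upstream dam release change — algal biomass up ✓; nitrate up ✓; dissolved oxygen down ✗; zooplankton density down ✓; pH down ✓
(C) invasive grazer introduction — algal biomass up ✓; nitrate up ✓; dissolved oxygen down ✓; zooplankton density down ✗; pH down ✓
(D) algal bloom die-off — does not account for zooplankton density down, pH down
Only (A) is consistent with every observation.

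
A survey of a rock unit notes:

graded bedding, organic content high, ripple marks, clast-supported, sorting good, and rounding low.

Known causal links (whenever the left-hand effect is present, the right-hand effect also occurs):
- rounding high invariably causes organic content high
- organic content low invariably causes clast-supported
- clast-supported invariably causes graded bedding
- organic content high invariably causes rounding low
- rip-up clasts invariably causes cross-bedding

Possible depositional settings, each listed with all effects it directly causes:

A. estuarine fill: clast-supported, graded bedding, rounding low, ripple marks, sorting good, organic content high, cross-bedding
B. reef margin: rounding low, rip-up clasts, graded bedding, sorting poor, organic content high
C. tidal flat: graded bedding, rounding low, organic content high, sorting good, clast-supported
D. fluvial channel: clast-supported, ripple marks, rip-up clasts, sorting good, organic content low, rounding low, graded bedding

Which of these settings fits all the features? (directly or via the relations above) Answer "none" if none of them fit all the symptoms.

A

Checking each candidate against the observations:
(A) estuarine fill — accounts for every observation
(B) reef margin — graded bedding match; organic content high match; ripple marks miss; clast-supported miss; sorting good miss; rounding low match
(C) tidal flat — graded bedding match; organic content high match; ripple marks miss; clast-supported match; sorting good match; rounding low match
(D) fluvial channel — graded bedding match; organic content high miss; ripple marks match; clast-supported match; sorting good match; rounding low match
Only (A) is consistent with every observation.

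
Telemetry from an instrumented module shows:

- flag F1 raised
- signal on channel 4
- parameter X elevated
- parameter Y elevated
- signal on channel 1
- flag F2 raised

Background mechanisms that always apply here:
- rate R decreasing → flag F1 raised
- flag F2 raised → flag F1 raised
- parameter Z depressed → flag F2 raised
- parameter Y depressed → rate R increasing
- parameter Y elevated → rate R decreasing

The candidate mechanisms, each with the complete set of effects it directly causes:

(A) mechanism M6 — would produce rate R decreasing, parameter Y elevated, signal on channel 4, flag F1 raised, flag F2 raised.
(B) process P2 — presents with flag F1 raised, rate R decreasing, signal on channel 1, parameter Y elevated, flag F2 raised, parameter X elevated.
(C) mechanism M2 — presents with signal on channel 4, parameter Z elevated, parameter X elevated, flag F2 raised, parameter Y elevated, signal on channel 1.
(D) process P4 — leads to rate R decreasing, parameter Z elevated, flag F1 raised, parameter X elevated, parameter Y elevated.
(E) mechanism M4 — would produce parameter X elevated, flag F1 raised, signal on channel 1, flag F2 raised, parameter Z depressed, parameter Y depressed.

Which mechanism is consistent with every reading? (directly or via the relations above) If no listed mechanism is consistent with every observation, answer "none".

For each candidate, compare predicted effects to what was observed:
(A) mechanism M6 — flag F1 raised +; signal on channel 4 +; parameter X elevated -; parameter Y elevated +; signal on channel 1 -; flag F2 raised +
(B) process P2 — flag F1 raised +; signal on channel 4 -; parameter X elevated +; parameter Y elevated +; signal on channel 1 +; flag F2 raised +
(C) mechanism M2 — accounts for every observation (flag F1 raised through flag F2 raised → flag F1 raised)
(D) process P4 — flag F1 raised +; signal on channel 4 -; parameter X elevated +; parameter Y elevated +; signal on channel 1 -; flag F2 raised -
(E) mechanism M4 — fails on signal on channel 4, parameter Y elevated (predicts parameter Y depressed, not parameter Y elevated)
Only (C) is consistent with every observation.

C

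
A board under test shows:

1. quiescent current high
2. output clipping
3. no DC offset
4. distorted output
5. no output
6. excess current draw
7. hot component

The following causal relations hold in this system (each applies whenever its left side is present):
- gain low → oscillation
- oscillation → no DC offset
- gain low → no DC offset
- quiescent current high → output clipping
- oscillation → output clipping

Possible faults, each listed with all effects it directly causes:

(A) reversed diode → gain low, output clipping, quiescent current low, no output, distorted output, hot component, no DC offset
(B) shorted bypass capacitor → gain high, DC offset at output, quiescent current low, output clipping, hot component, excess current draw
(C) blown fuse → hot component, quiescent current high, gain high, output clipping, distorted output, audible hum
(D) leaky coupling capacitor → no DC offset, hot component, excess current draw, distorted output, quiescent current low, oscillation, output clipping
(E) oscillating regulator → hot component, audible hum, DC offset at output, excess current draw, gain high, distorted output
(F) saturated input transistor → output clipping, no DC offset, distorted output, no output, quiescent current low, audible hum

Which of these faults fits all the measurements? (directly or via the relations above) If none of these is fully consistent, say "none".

none

Testing each hypothesis:
(A) reversed diode — quiescent current high ✗; output clipping ✓; no DC offset ✓; distorted output ✓; no output ✓; excess current draw ✗; hot component ✓
(B) shorted bypass capacitor — fails on quiescent current high, no DC offset, distorted output, no output (predicts quiescent current low, not quiescent current high; predicts DC offset at output, not no DC offset)
(C) blown fuse — does not account for no DC offset, no output, excess current draw
(D) leaky coupling capacitor — quiescent current high ✗; output clipping ✓; no DC offset ✓; distorted output ✓; no output ✗; excess current draw ✓; hot component ✓
(E) oscillating regulator — fails on quiescent current high, output clipping, no DC offset, no output (predicts DC offset at output, not no DC offset)
(F) saturated input transistor — fails on quiescent current high, excess current draw, hot component (predicts quiescent current low, not quiescent current high)
No candidate is consistent with all observations.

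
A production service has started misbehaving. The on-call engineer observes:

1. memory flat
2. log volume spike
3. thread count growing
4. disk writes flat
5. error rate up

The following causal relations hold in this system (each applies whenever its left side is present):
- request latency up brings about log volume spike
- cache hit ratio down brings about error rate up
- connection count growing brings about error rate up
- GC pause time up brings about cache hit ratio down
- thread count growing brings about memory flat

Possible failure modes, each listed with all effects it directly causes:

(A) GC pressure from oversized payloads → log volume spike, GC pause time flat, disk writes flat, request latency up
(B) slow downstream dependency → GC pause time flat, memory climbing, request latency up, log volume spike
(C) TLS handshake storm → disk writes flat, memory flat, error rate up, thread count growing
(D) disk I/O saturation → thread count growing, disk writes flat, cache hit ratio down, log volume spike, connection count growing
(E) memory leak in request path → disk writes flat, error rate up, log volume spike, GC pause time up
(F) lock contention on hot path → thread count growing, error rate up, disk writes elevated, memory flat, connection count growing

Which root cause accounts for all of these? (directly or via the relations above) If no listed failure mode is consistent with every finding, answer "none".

D

Testing each hypothesis:
(A) GC pressure from oversized payloads — does not account for memory flat, thread count growing, error rate up
(B) slow downstream dependency — fails on memory flat, thread count growing, disk writes flat, error rate up (predicts memory climbing, not memory flat)
(C) TLS handshake storm — memory flat +; log volume spike -; thread count growing +; disk writes flat +; error rate up +
(D) disk I/O saturation — memory flat + (via thread count growing → memory flat); log volume spike +; thread count growing +; disk writes flat +; error rate up + (via cache hit ratio down → error rate up)
(E) memory leak in request path — does not account for memory flat, thread count growing
(F) lock contention on hot path — fails on log volume spike, disk writes flat (predicts disk writes elevated, not disk writes flat)
(D) alone accounts for all the evidence.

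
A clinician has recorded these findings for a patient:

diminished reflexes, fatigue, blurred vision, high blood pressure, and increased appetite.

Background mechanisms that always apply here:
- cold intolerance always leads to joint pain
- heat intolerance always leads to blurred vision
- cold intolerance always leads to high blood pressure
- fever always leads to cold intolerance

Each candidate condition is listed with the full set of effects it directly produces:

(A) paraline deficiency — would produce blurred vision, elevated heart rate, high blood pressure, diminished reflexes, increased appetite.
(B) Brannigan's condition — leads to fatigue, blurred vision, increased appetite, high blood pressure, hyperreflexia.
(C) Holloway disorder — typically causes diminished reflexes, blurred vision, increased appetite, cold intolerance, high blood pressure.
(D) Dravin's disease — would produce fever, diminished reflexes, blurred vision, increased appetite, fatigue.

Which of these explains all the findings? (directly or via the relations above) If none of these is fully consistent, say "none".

Checking each candidate against the observations:
(A) paraline deficiency — does not account for fatigue
(B) Brannigan's condition — diminished reflexes ✗; fatigue ✓; blurred vision ✓; high blood pressure ✓; increased appetite ✓
(C) Holloway disorder — diminished reflexes ✓; fatigue ✗; blurred vision ✓; high blood pressure ✓; increased appetite ✓
(D) Dravin's disease — diminished reflexes ✓; fatigue ✓; blurred vision ✓; high blood pressure ✓ (by fever → cold intolerance → high blood pressure); increased appetite ✓
Only (D) is consistent with every observation.

D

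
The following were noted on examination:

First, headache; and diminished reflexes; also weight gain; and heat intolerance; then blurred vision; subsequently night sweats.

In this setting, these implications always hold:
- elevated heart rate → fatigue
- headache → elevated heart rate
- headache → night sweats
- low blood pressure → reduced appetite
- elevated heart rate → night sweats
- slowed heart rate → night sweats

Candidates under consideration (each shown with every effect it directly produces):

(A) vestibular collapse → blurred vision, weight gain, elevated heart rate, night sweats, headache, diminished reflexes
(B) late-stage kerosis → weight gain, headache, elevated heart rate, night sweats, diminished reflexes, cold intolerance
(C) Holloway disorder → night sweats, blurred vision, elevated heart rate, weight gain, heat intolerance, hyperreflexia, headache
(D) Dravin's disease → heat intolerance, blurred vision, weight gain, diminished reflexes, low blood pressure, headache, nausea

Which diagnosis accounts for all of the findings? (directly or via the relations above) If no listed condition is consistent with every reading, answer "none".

D

Per-candidate check:
(A) vestibular collapse — does not account for heat intolerance
(B) late-stage kerosis — headache +; diminished reflexes +; weight gain +; heat intolerance -; blurred vision -; night sweats +
(C) Holloway disorder — headache +; diminished reflexes -; weight gain +; heat intolerance +; blurred vision +; night sweats +
(D) Dravin's disease — headache +; diminished reflexes +; weight gain +; heat intolerance +; blurred vision +; night sweats + (via headache → night sweats)
Only (D) is consistent with every observation.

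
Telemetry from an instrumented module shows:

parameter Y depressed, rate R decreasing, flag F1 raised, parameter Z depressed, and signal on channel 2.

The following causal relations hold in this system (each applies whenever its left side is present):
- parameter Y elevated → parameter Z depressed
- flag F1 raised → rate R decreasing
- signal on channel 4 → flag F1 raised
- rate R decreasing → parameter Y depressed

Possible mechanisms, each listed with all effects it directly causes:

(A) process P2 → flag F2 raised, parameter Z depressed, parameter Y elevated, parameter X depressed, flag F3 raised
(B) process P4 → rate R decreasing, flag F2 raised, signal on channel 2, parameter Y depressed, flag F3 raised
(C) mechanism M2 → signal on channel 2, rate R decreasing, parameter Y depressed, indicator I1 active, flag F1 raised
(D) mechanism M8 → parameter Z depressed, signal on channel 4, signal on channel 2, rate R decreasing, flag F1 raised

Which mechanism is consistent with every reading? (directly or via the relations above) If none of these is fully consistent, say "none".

D

For each candidate, compare predicted effects to what was observed:
(A) process P2 — fails on parameter Y depressed, rate R decreasing, flag F1 raised, signal on channel 2 (predicts parameter Y elevated, not parameter Y depressed)
(B) process P4 — parameter Y depressed yes; rate R decreasing yes; flag F1 raised NO; parameter Z depressed NO; signal on channel 2 yes
(C) mechanism M2 — does not account for parameter Z depressed
(D) mechanism M8 — accounts for every observation (parameter Y depressed via rate R decreasing → parameter Y depressed)
Only (D) is consistent with every observation.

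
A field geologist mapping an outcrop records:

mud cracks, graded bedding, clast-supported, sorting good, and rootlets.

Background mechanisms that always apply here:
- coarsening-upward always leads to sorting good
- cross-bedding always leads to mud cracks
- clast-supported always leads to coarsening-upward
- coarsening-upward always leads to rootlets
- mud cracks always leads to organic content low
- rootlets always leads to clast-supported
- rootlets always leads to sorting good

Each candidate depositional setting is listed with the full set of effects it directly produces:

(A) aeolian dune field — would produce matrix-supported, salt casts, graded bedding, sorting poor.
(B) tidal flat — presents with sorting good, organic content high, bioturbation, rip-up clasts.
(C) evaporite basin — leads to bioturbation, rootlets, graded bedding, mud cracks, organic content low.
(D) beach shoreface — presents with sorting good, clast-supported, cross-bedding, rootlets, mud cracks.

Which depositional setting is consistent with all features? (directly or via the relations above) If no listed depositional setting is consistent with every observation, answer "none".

Testing each hypothesis:
(A) aeolian dune field — fails on mud cracks, clast-supported, sorting good, rootlets (predicts matrix-supported, not clast-supported; predicts sorting poor, not sorting good)
(B) tidal flat — does not account for mud cracks, graded bedding, clast-supported, rootlets
(C) evaporite basin — mud cracks ✓; graded bedding ✓; clast-supported ✓ (through rootlets → clast-supported); sorting good ✓ (through rootlets → sorting good); rootlets ✓
(D) beach shoreface — mud cracks ✓; graded bedding ✗; clast-supported ✓; sorting good ✓; rootlets ✓
Only (C) is consistent with every observation.

C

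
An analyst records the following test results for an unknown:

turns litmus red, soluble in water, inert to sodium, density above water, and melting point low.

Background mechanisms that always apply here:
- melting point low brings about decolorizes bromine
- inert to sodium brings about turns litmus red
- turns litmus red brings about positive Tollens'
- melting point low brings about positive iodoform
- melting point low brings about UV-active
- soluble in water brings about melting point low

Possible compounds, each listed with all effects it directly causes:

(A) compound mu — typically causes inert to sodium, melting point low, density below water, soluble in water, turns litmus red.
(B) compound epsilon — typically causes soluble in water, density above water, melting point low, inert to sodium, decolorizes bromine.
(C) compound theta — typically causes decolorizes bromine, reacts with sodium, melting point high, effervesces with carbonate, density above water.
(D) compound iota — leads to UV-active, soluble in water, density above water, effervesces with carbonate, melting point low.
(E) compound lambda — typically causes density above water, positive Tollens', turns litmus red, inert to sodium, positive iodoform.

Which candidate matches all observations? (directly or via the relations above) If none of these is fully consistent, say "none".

Per-candidate check:
(A) compound mu — turns litmus red match; soluble in water match; inert to sodium match; density above water miss; melting point low match
(B) compound epsilon — accounts for every observation (turns litmus red via inert to sodium → turns litmus red)
(C) compound theta — turns litmus red miss; soluble in water miss; inert to sodium miss; density above water match; melting point low miss
(D) compound iota — does not account for turns litmus red, inert to sodium
(E) compound lambda — turns litmus red match; soluble in water miss; inert to sodium match; density above water match; melting point low miss
(B) is the only candidate with no mismatches.

B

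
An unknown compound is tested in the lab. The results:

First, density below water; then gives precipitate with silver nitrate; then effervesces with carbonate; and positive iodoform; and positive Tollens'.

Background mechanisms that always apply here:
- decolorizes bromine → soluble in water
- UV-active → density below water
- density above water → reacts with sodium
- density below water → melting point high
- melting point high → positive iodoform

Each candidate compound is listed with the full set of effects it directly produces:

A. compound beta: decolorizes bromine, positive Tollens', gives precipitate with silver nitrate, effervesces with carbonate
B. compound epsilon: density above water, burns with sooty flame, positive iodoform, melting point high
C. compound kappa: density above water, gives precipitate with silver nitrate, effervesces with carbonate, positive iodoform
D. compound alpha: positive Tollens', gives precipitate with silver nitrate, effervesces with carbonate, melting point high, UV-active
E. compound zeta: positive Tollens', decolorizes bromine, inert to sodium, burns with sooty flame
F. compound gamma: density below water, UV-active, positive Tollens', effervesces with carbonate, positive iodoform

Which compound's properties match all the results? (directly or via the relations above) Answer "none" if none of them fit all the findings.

Per-candidate check:
(A) compound beta — does not account for density below water, positive iodoform
(B) compound epsilon — fails on density below water, gives precipitate with silver nitrate, effervesces with carbonate, positive Tollens' (predicts density above water, not density below water)
(C) compound kappa — fails on density below water, positive Tollens' (predicts density above water, not density below water)
(D) compound alpha — density below water + (through UV-active → density below water); gives precipitate with silver nitrate +; effervesces with carbonate +; positive iodoform + (through melting point high → positive iodoform); positive Tollens' +
(E) compound zeta — does not account for density below water, gives precipitate with silver nitrate, effervesces with carbonate, positive iodoform
(F) compound gamma — density below water +; gives precipitate with silver nitrate -; effervesces with carbonate +; positive iodoform +; positive Tollens' +
(D) is the only candidate with no mismatches.

D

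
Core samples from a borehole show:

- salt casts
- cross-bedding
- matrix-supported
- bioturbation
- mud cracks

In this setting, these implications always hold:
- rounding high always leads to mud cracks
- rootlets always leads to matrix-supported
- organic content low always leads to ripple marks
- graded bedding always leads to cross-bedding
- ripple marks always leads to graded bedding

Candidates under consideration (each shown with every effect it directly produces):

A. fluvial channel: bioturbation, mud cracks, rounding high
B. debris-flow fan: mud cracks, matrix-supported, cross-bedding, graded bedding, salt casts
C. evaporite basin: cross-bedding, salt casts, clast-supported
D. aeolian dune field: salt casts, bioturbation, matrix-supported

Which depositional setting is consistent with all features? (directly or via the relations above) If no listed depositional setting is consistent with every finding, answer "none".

Testing each hypothesis:
(A) fluvial channel — salt casts NO; cross-bedding NO; matrix-supported NO; bioturbation yes; mud cracks yes
(B) debris-flow fan — salt casts yes; cross-bedding yes; matrix-supported yes; bioturbation NO; mud cracks yes
(C) evaporite basin — salt casts yes; cross-bedding yes; matrix-supported NO; bioturbation NO; mud cracks NO
(D) aeolian dune field — salt casts yes; cross-bedding NO; matrix-supported yes; bioturbation yes; mud cracks NO
Every candidate fails on at least one observation.

none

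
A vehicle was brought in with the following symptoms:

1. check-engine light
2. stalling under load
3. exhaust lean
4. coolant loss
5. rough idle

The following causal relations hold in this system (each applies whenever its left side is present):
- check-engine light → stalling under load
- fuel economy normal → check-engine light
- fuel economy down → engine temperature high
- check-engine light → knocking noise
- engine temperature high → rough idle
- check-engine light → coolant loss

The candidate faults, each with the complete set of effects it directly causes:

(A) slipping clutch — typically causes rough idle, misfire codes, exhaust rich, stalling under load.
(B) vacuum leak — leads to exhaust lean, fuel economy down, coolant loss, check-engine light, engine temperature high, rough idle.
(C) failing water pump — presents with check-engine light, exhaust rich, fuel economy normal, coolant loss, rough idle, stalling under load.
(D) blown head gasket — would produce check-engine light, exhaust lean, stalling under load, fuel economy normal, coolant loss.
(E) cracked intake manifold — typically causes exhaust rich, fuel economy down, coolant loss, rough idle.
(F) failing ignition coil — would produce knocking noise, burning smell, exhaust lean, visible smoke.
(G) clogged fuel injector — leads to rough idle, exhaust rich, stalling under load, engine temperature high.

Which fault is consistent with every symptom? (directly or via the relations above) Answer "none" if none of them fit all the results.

B

For each candidate, compare predicted effects to what was observed:
(A) slipping clutch — check-engine light NO; stalling under load yes; exhaust lean NO; coolant loss NO; rough idle yes
(B) vacuum leak — accounts for every observation (stalling under load through check-engine light → stalling under load)
(C) failing water pump — fails on exhaust lean (predicts exhaust rich, not exhaust lean)
(D) blown head gasket — check-engine light yes; stalling under load yes; exhaust lean yes; coolant loss yes; rough idle NO
(E) cracked intake manifold — fails on check-engine light, stalling under load, exhaust lean (predicts exhaust rich, not exhaust lean)
(F) failing ignition coil — does not account for check-engine light, stalling under load, coolant loss, rough idle
(G) clogged fuel injector — check-engine light NO; stalling under load yes; exhaust lean NO; coolant loss NO; rough idle yes
(B) is the only candidate with no mismatches.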